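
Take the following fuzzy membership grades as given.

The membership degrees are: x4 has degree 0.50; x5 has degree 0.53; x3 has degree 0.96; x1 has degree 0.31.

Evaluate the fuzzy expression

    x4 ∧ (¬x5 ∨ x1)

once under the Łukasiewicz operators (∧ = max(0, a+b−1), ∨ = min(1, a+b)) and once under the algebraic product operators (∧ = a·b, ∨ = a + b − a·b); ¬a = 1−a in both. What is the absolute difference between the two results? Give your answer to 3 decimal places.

Under Łukasiewicz:
  ¬x5 = 1 − 0.53 = 0.47
  ¬x5 ∨ x1 = min(1, a+b) on (0.47, 0.31) = 0.78
  x4 ∧ (¬x5 ∨ x1) = max(0, a+b−1) on (0.50, 0.78) = 0.28
  → value = 0.2800
Under algebraic product:
  ¬x5 = 1 − 0.5300 = 0.4700
  ¬x5 ∨ x1 = a + b − a·b on (0.4700, 0.3100) = 0.6343
  x4 ∧ (¬x5 ∨ x1) = a·b on (0.5000, 0.6343) = 0.3172
  → value = 0.3172
|0.2800 − 0.3172| = 0.037

0.037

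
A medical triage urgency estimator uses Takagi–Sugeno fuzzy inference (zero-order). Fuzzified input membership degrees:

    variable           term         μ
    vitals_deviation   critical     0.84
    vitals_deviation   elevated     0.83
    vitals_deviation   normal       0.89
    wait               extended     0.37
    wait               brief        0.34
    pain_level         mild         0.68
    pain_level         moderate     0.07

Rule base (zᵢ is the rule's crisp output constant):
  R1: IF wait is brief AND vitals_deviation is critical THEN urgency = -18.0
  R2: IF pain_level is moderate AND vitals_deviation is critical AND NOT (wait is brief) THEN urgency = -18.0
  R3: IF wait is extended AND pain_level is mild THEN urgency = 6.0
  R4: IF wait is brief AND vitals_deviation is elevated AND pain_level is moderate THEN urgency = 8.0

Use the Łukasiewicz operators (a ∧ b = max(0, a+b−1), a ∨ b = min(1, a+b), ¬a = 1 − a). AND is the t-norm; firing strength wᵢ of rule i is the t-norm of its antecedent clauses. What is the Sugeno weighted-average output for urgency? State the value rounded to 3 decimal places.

R1 (z=-18.0): brief=0.34, critical=0.84; AND[max(0, a+b−1)] → w = 0.18
R2 (z=-18.0): moderate=0.07, critical=0.84, ¬brief=1−0.34=0.66; AND[max(0, a+b−1)] → w = 0.00
R3 (z=6.0): extended=0.37, mild=0.68; AND[max(0, a+b−1)] → w = 0.05
R4 (z=8.0): brief=0.34, elevated=0.83, moderate=0.07; AND[max(0, a+b−1)] → w = 0.00
Weighted average = (0.18·-18.0 + 0.00·-18.0 + 0.05·6.0 + 0.00·8.0) / (0.18 + 0.00 + 0.05 + 0.00)
  = -2.9400 / 0.2300 = -12.783

-12.783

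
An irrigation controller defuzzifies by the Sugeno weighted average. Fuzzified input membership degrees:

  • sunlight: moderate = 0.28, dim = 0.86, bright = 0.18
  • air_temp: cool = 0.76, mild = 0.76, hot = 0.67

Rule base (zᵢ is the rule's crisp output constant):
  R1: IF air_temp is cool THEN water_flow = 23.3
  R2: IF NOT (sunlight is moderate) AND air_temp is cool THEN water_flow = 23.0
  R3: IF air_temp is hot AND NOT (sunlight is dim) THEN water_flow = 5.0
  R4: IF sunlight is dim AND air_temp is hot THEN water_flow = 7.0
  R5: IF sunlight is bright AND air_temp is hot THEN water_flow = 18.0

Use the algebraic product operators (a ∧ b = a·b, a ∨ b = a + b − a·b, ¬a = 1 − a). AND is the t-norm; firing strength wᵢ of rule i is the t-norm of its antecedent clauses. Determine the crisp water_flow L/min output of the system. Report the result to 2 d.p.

17.62

R1 (z=23.3): cool=0.76 → w = 0.7600
R2 (z=23.0): ¬moderate=1−0.28=0.72, cool=0.76; AND[a·b] → w = 0.5472
R3 (z=5.0): hot=0.67, ¬dim=1−0.86=0.14; AND[a·b] → w = 0.0938
R4 (z=7.0): dim=0.86, hot=0.67; AND[a·b] → w = 0.5762
R5 (z=18.0): bright=0.18, hot=0.67; AND[a·b] → w = 0.1206
Weighted average = (0.7600·23.3 + 0.5472·23.0 + 0.0938·5.0 + 0.5762·7.0 + 0.1206·18.0) / (0.7600 + 0.5472 + 0.0938 + 0.5762 + 0.1206)
  = 36.9668 / 2.0978 = 17.62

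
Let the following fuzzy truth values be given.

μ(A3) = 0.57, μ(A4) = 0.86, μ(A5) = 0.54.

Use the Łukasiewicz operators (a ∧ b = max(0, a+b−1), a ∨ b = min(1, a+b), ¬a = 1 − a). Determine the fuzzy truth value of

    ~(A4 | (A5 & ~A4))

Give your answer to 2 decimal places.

0.14

~A4 = 1 − 0.86 = 0.14
A5 & ~A4 = max(0, a+b−1) on (0.54, 0.14) = 0.00
A4 | (A5 & ~A4) = min(1, a+b) on (0.86, 0.00) = 0.86
~(A4 | (A5 & ~A4)) = 1 − 0.86 = 0.14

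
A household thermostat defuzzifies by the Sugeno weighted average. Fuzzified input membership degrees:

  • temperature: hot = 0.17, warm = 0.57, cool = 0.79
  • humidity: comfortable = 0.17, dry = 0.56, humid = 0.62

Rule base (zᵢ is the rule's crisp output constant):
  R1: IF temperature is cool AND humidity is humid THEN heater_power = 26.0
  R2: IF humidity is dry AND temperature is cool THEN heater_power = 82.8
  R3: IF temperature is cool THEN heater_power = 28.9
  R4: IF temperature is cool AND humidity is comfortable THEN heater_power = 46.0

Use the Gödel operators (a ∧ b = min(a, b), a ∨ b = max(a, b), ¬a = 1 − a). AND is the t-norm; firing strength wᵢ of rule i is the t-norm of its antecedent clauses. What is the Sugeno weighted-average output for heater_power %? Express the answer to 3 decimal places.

R1 (z=26.0): cool=0.79, humid=0.62; AND[min(a, b)] → w = 0.62
R2 (z=82.8): dry=0.56, cool=0.79; AND[min(a, b)] → w = 0.56
R3 (z=28.9): cool=0.79 → w = 0.79
R4 (z=46.0): cool=0.79, comfortable=0.17; AND[min(a, b)] → w = 0.17
Weighted average = (0.62·26.0 + 0.56·82.8 + 0.79·28.9 + 0.17·46.0) / (0.62 + 0.56 + 0.79 + 0.17)
  = 93.1390 / 2.1400 = 43.523

43.523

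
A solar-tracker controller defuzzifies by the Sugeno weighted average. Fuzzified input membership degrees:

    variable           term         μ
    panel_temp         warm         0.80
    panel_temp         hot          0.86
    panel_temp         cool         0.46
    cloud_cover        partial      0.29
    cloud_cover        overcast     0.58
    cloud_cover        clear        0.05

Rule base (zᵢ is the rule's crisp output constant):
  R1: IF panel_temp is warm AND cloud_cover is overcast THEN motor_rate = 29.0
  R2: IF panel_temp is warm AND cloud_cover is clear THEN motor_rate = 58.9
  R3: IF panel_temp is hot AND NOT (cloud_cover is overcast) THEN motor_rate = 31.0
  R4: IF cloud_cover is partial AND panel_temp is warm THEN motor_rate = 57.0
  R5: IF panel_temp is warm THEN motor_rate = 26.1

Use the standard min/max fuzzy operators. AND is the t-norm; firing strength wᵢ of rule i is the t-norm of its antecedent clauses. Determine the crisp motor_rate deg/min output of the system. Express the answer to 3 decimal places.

R1 (z=29.0): warm=0.80, overcast=0.58; AND[min(a, b)] → w = 0.58
R2 (z=58.9): warm=0.80, clear=0.05; AND[min(a, b)] → w = 0.05
R3 (z=31.0): hot=0.86, ¬overcast=1−0.58=0.42; AND[min(a, b)] → w = 0.42
R4 (z=57.0): partial=0.29, warm=0.80; AND[min(a, b)] → w = 0.29
R5 (z=26.1): warm=0.80 → w = 0.80
Weighted average = (0.58·29.0 + 0.05·58.9 + 0.42·31.0 + 0.29·57.0 + 0.80·26.1) / (0.58 + 0.05 + 0.42 + 0.29 + 0.80)
  = 70.1950 / 2.1400 = 32.801

32.801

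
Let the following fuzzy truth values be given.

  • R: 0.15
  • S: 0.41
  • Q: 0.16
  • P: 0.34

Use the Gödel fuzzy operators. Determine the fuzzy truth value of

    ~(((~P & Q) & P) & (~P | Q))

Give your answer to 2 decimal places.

0.84

~P = 1 − 0.34 = 0.66
~P & Q = min(a, b) on (0.66, 0.16) = 0.16
(~P & Q) & P = min(a, b) on (0.16, 0.34) = 0.16
~P = 1 − 0.34 = 0.66
~P | Q = max(a, b) on (0.66, 0.16) = 0.66
((~P & Q) & P) & (~P | Q) = min(a, b) on (0.16, 0.66) = 0.16
~(((~P & Q) & P) & (~P | Q)) = 1 − 0.16 = 0.84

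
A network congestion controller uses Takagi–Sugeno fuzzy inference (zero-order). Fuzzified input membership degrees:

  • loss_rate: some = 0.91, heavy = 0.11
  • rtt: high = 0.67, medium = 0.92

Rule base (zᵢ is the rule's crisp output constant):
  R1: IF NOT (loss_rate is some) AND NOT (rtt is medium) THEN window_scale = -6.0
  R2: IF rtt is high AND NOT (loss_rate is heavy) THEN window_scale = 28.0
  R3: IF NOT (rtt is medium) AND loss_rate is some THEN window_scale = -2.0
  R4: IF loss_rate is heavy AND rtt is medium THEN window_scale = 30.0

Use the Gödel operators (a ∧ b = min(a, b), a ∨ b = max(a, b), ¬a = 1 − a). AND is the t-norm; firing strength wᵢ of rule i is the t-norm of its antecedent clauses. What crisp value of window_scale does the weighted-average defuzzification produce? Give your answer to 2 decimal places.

22.79

R1 (z=-6.0): ¬some=1−0.91=0.09, ¬medium=1−0.92=0.08; AND[min(a, b)] → w = 0.08
R2 (z=28.0): high=0.67, ¬heavy=1−0.11=0.89; AND[min(a, b)] → w = 0.67
R3 (z=-2.0): ¬medium=1−0.92=0.08, some=0.91; AND[min(a, b)] → w = 0.08
R4 (z=30.0): heavy=0.11, medium=0.92; AND[min(a, b)] → w = 0.11
Weighted average = (0.08·-6.0 + 0.67·28.0 + 0.08·-2.0 + 0.11·30.0) / (0.08 + 0.67 + 0.08 + 0.11)
  = 21.4200 / 0.9400 = 22.79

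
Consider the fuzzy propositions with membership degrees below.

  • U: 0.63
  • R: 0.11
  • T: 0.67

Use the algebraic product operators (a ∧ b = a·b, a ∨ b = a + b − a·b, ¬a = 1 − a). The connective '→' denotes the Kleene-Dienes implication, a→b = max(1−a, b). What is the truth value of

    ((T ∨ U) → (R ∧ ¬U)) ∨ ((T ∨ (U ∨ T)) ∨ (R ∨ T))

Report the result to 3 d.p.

T ∨ U = a + b − a·b on (0.6700, 0.6300) = 0.8779
¬U = 1 − 0.6300 = 0.3700
R ∧ ¬U = a·b on (0.1100, 0.3700) = 0.0407
(T ∨ U) → (R ∧ ¬U)  [Kleene-Dienes: max(1−a, b)] with a=0.8779, b=0.0407 → 0.1221
U ∨ T = a + b − a·b on (0.6300, 0.6700) = 0.8779
T ∨ (U ∨ T) = a + b − a·b on (0.6700, 0.8779) = 0.9597
R ∨ T = a + b − a·b on (0.1100, 0.6700) = 0.7063
(T ∨ (U ∨ T)) ∨ (R ∨ T) = a + b − a·b on (0.9597, 0.7063) = 0.9882
((T ∨ U) → (R ∧ ¬U)) ∨ ((T ∨ (U ∨ T)) ∨ (R ∨ T)) = a + b − a·b on (0.1221, 0.9882) = 0.9896

0.990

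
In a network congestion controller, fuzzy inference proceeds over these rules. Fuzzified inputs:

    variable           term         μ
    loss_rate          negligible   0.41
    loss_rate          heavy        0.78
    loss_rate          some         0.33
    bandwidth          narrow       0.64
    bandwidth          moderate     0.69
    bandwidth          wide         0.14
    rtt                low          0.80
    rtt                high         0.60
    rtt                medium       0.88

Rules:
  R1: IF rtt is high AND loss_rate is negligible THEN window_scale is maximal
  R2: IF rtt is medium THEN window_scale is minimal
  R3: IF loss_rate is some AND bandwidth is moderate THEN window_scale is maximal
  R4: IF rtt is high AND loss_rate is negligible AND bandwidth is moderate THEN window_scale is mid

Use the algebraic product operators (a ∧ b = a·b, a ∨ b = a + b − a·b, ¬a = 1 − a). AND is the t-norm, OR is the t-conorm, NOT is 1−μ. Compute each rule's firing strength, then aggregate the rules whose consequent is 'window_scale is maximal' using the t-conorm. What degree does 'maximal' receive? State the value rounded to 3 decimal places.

R1: high=0.60, negligible=0.41; AND[a·b] → w = 0.2460
R2: medium=0.88 → w = 0.8800
R3: some=0.33, moderate=0.69; AND[a·b] → w = 0.2277
R4: high=0.60, negligible=0.41, moderate=0.69; AND[a·b] → w = 0.1697
Rules with consequent 'maximal': {R1, R3} → strengths 0.2460, 0.2277
Aggregate via t-conorm [a + b − a·b]: 0.4177

0.418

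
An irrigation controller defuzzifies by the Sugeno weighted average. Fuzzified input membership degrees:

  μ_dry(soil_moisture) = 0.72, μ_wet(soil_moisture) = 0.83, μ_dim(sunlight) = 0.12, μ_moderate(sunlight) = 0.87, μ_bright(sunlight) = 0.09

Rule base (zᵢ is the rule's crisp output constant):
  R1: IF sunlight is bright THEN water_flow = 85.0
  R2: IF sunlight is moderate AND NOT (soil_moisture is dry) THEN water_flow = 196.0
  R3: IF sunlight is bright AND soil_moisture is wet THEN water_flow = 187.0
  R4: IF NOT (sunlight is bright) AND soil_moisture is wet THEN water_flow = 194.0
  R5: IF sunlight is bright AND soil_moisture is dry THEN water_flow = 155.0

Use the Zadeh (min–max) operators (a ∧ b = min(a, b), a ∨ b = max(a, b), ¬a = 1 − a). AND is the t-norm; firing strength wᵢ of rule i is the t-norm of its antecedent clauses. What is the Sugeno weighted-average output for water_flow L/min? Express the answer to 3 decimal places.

184.297

R1 (z=85.0): bright=0.09 → w = 0.09
R2 (z=196.0): moderate=0.87, ¬dry=1−0.72=0.28; AND[min(a, b)] → w = 0.28
R3 (z=187.0): bright=0.09, wet=0.83; AND[min(a, b)] → w = 0.09
R4 (z=194.0): ¬bright=1−0.09=0.91, wet=0.83; AND[min(a, b)] → w = 0.83
R5 (z=155.0): bright=0.09, dry=0.72; AND[min(a, b)] → w = 0.09
Weighted average = (0.09·85.0 + 0.28·196.0 + 0.09·187.0 + 0.83·194.0 + 0.09·155.0) / (0.09 + 0.28 + 0.09 + 0.83 + 0.09)
  = 254.3300 / 1.3800 = 184.297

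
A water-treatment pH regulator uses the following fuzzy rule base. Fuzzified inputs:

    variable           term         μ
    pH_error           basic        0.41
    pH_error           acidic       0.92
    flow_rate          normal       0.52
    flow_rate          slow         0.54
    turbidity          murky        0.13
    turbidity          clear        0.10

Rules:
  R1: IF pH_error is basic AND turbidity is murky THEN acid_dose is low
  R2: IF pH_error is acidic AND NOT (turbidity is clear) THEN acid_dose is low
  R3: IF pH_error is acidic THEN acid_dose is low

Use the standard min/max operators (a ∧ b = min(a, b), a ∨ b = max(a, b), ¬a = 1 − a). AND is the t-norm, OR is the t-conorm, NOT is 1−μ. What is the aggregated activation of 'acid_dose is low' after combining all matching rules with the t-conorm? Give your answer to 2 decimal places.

R1: basic=0.41, murky=0.13; AND[min(a, b)] → w = 0.13
R2: acidic=0.92, ¬clear=1−0.10=0.90; AND[min(a, b)] → w = 0.90
R3: acidic=0.92 → w = 0.92
Rules with consequent 'low': {R1, R2, R3} → strengths 0.13, 0.90, 0.92
Aggregate via t-conorm [max(a, b)]: 0.92

0.92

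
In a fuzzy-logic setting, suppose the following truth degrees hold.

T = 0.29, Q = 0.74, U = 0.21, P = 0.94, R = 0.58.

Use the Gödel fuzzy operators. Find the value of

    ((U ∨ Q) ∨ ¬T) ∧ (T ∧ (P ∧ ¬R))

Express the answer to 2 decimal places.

0.29

U ∨ Q = max(a, b) on (0.21, 0.74) = 0.74
¬T = 1 − 0.29 = 0.71
(U ∨ Q) ∨ ¬T = max(a, b) on (0.74, 0.71) = 0.74
¬R = 1 − 0.58 = 0.42
P ∧ ¬R = min(a, b) on (0.94, 0.42) = 0.42
T ∧ (P ∧ ¬R) = min(a, b) on (0.29, 0.42) = 0.29
((U ∨ Q) ∨ ¬T) ∧ (T ∧ (P ∧ ¬R)) = min(a, b) on (0.74, 0.29) = 0.29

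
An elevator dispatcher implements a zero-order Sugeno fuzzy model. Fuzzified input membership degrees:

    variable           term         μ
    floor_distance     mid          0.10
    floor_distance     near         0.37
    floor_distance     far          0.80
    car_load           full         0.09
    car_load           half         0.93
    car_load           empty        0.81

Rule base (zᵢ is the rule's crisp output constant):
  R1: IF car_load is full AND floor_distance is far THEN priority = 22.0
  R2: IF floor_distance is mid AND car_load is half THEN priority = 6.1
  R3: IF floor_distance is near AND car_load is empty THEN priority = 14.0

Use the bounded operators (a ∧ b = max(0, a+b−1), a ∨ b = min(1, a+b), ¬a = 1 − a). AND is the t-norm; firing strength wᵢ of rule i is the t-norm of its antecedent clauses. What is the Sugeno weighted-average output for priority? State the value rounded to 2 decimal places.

12.87

R1 (z=22.0): full=0.09, far=0.80; AND[max(0, a+b−1)] → w = 0.00
R2 (z=6.1): mid=0.10, half=0.93; AND[max(0, a+b−1)] → w = 0.03
R3 (z=14.0): near=0.37, empty=0.81; AND[max(0, a+b−1)] → w = 0.18
Weighted average = (0.00·22.0 + 0.03·6.1 + 0.18·14.0) / (0.00 + 0.03 + 0.18)
  = 2.7030 / 0.2100 = 12.87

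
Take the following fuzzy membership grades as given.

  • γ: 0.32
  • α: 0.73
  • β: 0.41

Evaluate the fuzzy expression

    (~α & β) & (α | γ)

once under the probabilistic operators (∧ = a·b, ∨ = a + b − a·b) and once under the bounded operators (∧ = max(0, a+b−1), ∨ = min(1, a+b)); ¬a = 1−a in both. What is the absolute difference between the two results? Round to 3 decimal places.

0.090

Under probabilistic:
  ~α = 1 − 0.7300 = 0.2700
  ~α & β = a·b on (0.2700, 0.4100) = 0.1107
  α | γ = a + b − a·b on (0.7300, 0.3200) = 0.8164
  (~α & β) & (α | γ) = a·b on (0.1107, 0.8164) = 0.0904
  → value = 0.0904
Under bounded:
  ~α = 1 − 0.73 = 0.27
  ~α & β = max(0, a+b−1) on (0.27, 0.41) = 0.00
  α | γ = min(1, a+b) on (0.73, 0.32) = 1.00
  (~α & β) & (α | γ) = max(0, a+b−1) on (0.00, 1.00) = 0.00
  → value = 0.0000
|0.0904 − 0.0000| = 0.090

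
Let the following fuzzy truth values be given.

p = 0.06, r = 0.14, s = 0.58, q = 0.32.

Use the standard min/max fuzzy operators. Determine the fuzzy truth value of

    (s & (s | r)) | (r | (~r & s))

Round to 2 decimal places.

s | r = max(a, b) on (0.58, 0.14) = 0.58
s & (s | r) = min(a, b) on (0.58, 0.58) = 0.58
~r = 1 − 0.14 = 0.86
~r & s = min(a, b) on (0.86, 0.58) = 0.58
r | (~r & s) = max(a, b) on (0.14, 0.58) = 0.58
(s & (s | r)) | (r | (~r & s)) = max(a, b) on (0.58, 0.58) = 0.58

0.58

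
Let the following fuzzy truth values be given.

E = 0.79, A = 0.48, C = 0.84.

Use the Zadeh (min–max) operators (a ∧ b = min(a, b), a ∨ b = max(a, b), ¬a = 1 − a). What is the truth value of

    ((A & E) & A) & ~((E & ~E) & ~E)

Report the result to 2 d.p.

0.48

A & E = min(a, b) on (0.48, 0.79) = 0.48
(A & E) & A = min(a, b) on (0.48, 0.48) = 0.48
~E = 1 − 0.79 = 0.21
E & ~E = min(a, b) on (0.79, 0.21) = 0.21
~E = 1 − 0.79 = 0.21
(E & ~E) & ~E = min(a, b) on (0.21, 0.21) = 0.21
~((E & ~E) & ~E) = 1 − 0.21 = 0.79
((A & E) & A) & ~((E & ~E) & ~E) = min(a, b) on (0.48, 0.79) = 0.48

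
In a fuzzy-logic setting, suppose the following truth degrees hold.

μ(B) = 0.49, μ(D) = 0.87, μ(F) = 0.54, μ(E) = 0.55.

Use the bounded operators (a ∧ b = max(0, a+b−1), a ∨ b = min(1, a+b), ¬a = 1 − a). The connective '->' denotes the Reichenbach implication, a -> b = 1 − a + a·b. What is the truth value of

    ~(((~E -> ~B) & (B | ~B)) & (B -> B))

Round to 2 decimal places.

0.47

~E = 1 − 0.55 = 0.45
~B = 1 − 0.49 = 0.51
~E -> ~B  [Reichenbach: 1 − a + a·b] with a=0.45, b=0.51 → 0.78
~B = 1 − 0.49 = 0.51
B | ~B = min(1, a+b) on (0.49, 0.51) = 1.00
(~E -> ~B) & (B | ~B) = max(0, a+b−1) on (0.78, 1.00) = 0.78
B -> B  [Reichenbach: 1 − a + a·b] with a=0.49, b=0.49 → 0.75
((~E -> ~B) & (B | ~B)) & (B -> B) = max(0, a+b−1) on (0.78, 0.75) = 0.53
~(((~E -> ~B) & (B | ~B)) & (B -> B)) = 1 − 0.53 = 0.47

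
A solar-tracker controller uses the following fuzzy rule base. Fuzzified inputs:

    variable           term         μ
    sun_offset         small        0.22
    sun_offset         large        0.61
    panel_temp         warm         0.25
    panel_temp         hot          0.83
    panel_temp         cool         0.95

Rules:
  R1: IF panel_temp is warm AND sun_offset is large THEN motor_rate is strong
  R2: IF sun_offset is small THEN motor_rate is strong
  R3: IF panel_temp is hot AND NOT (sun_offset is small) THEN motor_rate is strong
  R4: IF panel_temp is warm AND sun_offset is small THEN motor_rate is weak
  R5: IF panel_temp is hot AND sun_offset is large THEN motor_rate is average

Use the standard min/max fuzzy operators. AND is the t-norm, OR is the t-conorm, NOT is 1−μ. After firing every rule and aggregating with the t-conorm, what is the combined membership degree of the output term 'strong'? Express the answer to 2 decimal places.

0.78

R1: warm=0.25, large=0.61; AND[min(a, b)] → w = 0.25
R2: small=0.22 → w = 0.22
R3: hot=0.83, ¬small=1−0.22=0.78; AND[min(a, b)] → w = 0.78
R4: warm=0.25, small=0.22; AND[min(a, b)] → w = 0.22
R5: hot=0.83, large=0.61; AND[min(a, b)] → w = 0.61
Rules with consequent 'strong': {R1, R2, R3} → strengths 0.25, 0.22, 0.78
Aggregate via t-conorm [max(a, b)]: 0.78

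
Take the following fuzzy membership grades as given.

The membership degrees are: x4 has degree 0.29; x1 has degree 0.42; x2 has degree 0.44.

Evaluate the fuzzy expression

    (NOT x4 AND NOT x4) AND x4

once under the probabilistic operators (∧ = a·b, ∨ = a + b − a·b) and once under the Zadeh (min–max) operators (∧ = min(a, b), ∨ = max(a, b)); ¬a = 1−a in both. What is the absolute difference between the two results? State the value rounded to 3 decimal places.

Under probabilistic:
  NOT x4 = 1 − 0.2900 = 0.7100
  NOT x4 = 1 − 0.2900 = 0.7100
  NOT x4 AND NOT x4 = a·b on (0.7100, 0.7100) = 0.5041
  (NOT x4 AND NOT x4) AND x4 = a·b on (0.5041, 0.2900) = 0.1462
  → value = 0.1462
Under Zadeh (min–max):
  NOT x4 = 1 − 0.29 = 0.71
  NOT x4 = 1 − 0.29 = 0.71
  NOT x4 AND NOT x4 = min(a, b) on (0.71, 0.71) = 0.71
  (NOT x4 AND NOT x4) AND x4 = min(a, b) on (0.71, 0.29) = 0.29
  → value = 0.2900
|0.1462 − 0.2900| = 0.144

0.144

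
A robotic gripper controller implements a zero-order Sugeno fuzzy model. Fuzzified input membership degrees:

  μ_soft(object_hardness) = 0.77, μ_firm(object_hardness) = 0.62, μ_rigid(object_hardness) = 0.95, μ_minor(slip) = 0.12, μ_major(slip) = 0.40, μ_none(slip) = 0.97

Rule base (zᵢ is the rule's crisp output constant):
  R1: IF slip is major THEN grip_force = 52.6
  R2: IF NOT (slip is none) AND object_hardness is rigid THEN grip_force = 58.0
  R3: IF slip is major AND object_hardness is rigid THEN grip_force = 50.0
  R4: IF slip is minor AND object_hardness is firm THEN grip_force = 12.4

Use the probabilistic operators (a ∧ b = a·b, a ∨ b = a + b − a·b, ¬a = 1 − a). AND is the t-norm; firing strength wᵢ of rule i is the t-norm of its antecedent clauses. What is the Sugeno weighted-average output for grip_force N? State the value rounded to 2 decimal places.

48.27

R1 (z=52.6): major=0.40 → w = 0.4000
R2 (z=58.0): ¬none=1−0.97=0.03, rigid=0.95; AND[a·b] → w = 0.0285
R3 (z=50.0): major=0.40, rigid=0.95; AND[a·b] → w = 0.3800
R4 (z=12.4): minor=0.12, firm=0.62; AND[a·b] → w = 0.0744
Weighted average = (0.4000·52.6 + 0.0285·58.0 + 0.3800·50.0 + 0.0744·12.4) / (0.4000 + 0.0285 + 0.3800 + 0.0744)
  = 42.6156 / 0.8829 = 48.27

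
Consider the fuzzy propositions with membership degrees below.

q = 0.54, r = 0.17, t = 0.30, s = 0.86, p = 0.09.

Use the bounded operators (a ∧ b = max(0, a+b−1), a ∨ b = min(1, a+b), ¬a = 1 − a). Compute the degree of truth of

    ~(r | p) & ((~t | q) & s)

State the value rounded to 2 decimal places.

0.60

r | p = min(1, a+b) on (0.17, 0.09) = 0.26
~(r | p) = 1 − 0.26 = 0.74
~t = 1 − 0.30 = 0.70
~t | q = min(1, a+b) on (0.70, 0.54) = 1.00
(~t | q) & s = max(0, a+b−1) on (1.00, 0.86) = 0.86
~(r | p) & ((~t | q) & s) = max(0, a+b−1) on (0.74, 0.86) = 0.60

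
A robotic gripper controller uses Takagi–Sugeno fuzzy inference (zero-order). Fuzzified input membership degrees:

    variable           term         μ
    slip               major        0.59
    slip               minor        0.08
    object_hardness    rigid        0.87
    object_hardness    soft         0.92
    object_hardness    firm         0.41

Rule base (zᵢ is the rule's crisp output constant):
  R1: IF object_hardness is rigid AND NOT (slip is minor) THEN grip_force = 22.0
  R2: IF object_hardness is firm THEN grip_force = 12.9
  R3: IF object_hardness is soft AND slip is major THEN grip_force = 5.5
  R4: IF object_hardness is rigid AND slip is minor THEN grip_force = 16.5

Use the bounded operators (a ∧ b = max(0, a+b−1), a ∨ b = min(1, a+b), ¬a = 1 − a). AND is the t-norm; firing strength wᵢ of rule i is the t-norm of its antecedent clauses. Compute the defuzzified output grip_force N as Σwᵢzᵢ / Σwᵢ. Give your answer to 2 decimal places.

R1 (z=22.0): rigid=0.87, ¬minor=1−0.08=0.92; AND[max(0, a+b−1)] → w = 0.79
R2 (z=12.9): firm=0.41 → w = 0.41
R3 (z=5.5): soft=0.92, major=0.59; AND[max(0, a+b−1)] → w = 0.51
R4 (z=16.5): rigid=0.87, minor=0.08; AND[max(0, a+b−1)] → w = 0.00
Weighted average = (0.79·22.0 + 0.41·12.9 + 0.51·5.5 + 0.00·16.5) / (0.79 + 0.41 + 0.51 + 0.00)
  = 25.4740 / 1.7100 = 14.90

14.90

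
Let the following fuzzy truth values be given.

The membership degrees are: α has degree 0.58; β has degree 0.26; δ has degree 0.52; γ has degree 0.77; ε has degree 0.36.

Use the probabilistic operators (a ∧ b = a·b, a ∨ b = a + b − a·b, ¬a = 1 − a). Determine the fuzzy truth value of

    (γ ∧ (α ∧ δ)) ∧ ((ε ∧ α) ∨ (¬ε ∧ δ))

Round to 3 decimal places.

α ∧ δ = a·b on (0.5800, 0.5200) = 0.3016
γ ∧ (α ∧ δ) = a·b on (0.7700, 0.3016) = 0.2322
ε ∧ α = a·b on (0.3600, 0.5800) = 0.2088
¬ε = 1 − 0.3600 = 0.6400
¬ε ∧ δ = a·b on (0.6400, 0.5200) = 0.3328
(ε ∧ α) ∨ (¬ε ∧ δ) = a + b − a·b on (0.2088, 0.3328) = 0.4721
(γ ∧ (α ∧ δ)) ∧ ((ε ∧ α) ∨ (¬ε ∧ δ)) = a·b on (0.2322, 0.4721) = 0.1096

0.110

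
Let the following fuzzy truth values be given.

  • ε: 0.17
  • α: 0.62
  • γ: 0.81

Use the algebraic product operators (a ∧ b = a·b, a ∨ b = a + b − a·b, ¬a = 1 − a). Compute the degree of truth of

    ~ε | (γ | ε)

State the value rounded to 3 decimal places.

~ε = 1 − 0.1700 = 0.8300
γ | ε = a + b − a·b on (0.8100, 0.1700) = 0.8423
~ε | (γ | ε) = a + b − a·b on (0.8300, 0.8423) = 0.9732

0.973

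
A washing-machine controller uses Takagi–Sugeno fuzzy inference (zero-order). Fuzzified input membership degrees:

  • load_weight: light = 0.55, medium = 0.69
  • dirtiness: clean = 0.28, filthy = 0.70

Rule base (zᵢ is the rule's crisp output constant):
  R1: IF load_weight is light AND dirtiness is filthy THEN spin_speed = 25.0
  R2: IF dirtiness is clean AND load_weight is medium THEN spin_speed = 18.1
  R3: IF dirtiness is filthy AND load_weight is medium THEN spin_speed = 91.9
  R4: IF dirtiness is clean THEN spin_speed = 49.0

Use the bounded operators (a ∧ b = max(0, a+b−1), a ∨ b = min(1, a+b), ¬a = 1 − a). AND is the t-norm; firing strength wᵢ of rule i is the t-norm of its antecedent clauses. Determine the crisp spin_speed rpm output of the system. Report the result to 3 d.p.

R1 (z=25.0): light=0.55, filthy=0.70; AND[max(0, a+b−1)] → w = 0.25
R2 (z=18.1): clean=0.28, medium=0.69; AND[max(0, a+b−1)] → w = 0.00
R3 (z=91.9): filthy=0.70, medium=0.69; AND[max(0, a+b−1)] → w = 0.39
R4 (z=49.0): clean=0.28 → w = 0.28
Weighted average = (0.25·25.0 + 0.00·18.1 + 0.39·91.9 + 0.28·49.0) / (0.25 + 0.00 + 0.39 + 0.28)
  = 55.8110 / 0.9200 = 60.664

60.664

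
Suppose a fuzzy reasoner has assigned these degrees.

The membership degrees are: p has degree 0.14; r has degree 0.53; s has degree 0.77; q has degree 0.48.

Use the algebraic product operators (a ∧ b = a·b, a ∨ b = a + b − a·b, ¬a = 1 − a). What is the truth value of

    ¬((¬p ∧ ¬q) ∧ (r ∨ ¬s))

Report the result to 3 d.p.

0.715

¬p = 1 − 0.1400 = 0.8600
¬q = 1 − 0.4800 = 0.5200
¬p ∧ ¬q = a·b on (0.8600, 0.5200) = 0.4472
¬s = 1 − 0.7700 = 0.2300
r ∨ ¬s = a + b − a·b on (0.5300, 0.2300) = 0.6381
(¬p ∧ ¬q) ∧ (r ∨ ¬s) = a·b on (0.4472, 0.6381) = 0.2854
¬((¬p ∧ ¬q) ∧ (r ∨ ¬s)) = 1 − 0.2854 = 0.7146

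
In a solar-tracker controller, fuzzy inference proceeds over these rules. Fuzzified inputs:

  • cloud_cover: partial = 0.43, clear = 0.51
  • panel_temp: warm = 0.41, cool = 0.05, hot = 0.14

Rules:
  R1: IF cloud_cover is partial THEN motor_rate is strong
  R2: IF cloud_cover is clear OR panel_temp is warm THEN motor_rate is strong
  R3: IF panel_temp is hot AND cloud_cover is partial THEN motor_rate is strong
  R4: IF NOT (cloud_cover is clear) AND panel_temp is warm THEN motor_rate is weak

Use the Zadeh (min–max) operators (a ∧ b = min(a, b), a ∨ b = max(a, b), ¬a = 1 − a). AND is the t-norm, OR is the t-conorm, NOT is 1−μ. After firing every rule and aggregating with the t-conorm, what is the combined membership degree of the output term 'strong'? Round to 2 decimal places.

0.51

R1: partial=0.43 → w = 0.43
R2: clear=0.51, warm=0.41; OR[max(a, b)] → w = 0.51
R3: hot=0.14, partial=0.43; AND[min(a, b)] → w = 0.14
R4: ¬clear=1−0.51=0.49, warm=0.41; AND[min(a, b)] → w = 0.41
Rules with consequent 'strong': {R1, R2, R3} → strengths 0.43, 0.51, 0.14
Aggregate via t-conorm [max(a, b)]: 0.51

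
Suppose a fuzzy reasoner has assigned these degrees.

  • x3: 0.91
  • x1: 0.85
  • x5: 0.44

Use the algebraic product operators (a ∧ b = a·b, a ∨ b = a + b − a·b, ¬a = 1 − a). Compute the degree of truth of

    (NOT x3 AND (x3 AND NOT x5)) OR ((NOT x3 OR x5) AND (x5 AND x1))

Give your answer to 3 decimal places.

0.221

NOT x3 = 1 − 0.9100 = 0.0900
NOT x5 = 1 − 0.4400 = 0.5600
x3 AND NOT x5 = a·b on (0.9100, 0.5600) = 0.5096
NOT x3 AND (x3 AND NOT x5) = a·b on (0.0900, 0.5096) = 0.0459
NOT x3 = 1 − 0.9100 = 0.0900
NOT x3 OR x5 = a + b − a·b on (0.0900, 0.4400) = 0.4904
x5 AND x1 = a·b on (0.4400, 0.8500) = 0.3740
(NOT x3 OR x5) AND (x5 AND x1) = a·b on (0.4904, 0.3740) = 0.1834
(NOT x3 AND (x3 AND NOT x5)) OR ((NOT x3 OR x5) AND (x5 AND x1)) = a + b − a·b on (0.0459, 0.1834) = 0.2209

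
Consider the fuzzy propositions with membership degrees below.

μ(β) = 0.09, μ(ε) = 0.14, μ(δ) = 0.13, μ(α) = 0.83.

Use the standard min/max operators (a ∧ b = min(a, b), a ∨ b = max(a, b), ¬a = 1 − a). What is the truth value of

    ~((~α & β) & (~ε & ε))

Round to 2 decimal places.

~α = 1 − 0.83 = 0.17
~α & β = min(a, b) on (0.17, 0.09) = 0.09
~ε = 1 − 0.14 = 0.86
~ε & ε = min(a, b) on (0.86, 0.14) = 0.14
(~α & β) & (~ε & ε) = min(a, b) on (0.09, 0.14) = 0.09
~((~α & β) & (~ε & ε)) = 1 − 0.09 = 0.91

0.91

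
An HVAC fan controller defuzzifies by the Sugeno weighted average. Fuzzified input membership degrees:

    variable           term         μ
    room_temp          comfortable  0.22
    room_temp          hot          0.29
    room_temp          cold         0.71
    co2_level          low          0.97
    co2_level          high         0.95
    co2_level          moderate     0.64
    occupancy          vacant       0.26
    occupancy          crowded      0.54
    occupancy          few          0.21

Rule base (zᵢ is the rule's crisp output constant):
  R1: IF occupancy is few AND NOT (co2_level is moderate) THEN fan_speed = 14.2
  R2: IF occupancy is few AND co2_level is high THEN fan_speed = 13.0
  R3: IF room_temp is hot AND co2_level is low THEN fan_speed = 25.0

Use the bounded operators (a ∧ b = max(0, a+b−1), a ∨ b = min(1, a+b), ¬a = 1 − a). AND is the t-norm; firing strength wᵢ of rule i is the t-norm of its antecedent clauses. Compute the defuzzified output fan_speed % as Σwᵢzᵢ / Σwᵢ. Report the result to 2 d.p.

20.43

R1 (z=14.2): few=0.21, ¬moderate=1−0.64=0.36; AND[max(0, a+b−1)] → w = 0.00
R2 (z=13.0): few=0.21, high=0.95; AND[max(0, a+b−1)] → w = 0.16
R3 (z=25.0): hot=0.29, low=0.97; AND[max(0, a+b−1)] → w = 0.26
Weighted average = (0.00·14.2 + 0.16·13.0 + 0.26·25.0) / (0.00 + 0.16 + 0.26)
  = 8.5800 / 0.4200 = 20.43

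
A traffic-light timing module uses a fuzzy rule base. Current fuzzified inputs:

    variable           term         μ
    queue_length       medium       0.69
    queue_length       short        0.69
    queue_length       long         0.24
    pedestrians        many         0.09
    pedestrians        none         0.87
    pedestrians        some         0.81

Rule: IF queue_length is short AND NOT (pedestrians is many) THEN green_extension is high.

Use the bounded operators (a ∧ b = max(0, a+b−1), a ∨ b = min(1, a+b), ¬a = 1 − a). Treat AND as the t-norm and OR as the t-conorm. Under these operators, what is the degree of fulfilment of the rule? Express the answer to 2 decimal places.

firing strength: short=0.69, ¬many=1−0.09=0.91; AND[max(0, a+b−1)] → w = 0.60

0.60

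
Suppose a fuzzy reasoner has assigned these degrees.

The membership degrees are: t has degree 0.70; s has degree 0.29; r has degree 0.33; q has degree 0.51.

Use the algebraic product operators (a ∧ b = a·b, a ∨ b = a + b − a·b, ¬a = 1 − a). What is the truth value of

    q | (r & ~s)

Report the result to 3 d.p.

0.625

~s = 1 − 0.2900 = 0.7100
r & ~s = a·b on (0.3300, 0.7100) = 0.2343
q | (r & ~s) = a + b − a·b on (0.5100, 0.2343) = 0.6248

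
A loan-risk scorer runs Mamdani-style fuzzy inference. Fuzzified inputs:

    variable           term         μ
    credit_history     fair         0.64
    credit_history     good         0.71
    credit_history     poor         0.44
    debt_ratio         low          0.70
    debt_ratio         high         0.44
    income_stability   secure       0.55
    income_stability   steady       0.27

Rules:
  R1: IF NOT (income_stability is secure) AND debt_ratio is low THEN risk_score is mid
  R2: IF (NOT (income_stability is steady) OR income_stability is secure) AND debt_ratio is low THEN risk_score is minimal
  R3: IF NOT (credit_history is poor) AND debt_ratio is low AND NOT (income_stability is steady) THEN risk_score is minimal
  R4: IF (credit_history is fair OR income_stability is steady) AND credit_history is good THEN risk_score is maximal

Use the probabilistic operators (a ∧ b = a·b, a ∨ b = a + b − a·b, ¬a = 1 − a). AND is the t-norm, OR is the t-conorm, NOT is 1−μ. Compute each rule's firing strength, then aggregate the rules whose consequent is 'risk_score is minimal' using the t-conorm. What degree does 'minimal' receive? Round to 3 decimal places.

R1: ¬secure=1−0.55=0.45, low=0.70; AND[a·b] → w = 0.3150
R2: (¬steady=1−0.27=0.73 OR secure=0.55) = 0.8785; AND[a·b] with low=0.70 → w = 0.6149
R3: ¬poor=1−0.44=0.56, low=0.70, ¬steady=1−0.27=0.73; AND[a·b] → w = 0.2862
R4: (fair=0.64 OR steady=0.27) = 0.7372; AND[a·b] with good=0.71 → w = 0.5234
Rules with consequent 'minimal': {R2, R3} → strengths 0.6149, 0.2862
Aggregate via t-conorm [a + b − a·b]: 0.7251

0.725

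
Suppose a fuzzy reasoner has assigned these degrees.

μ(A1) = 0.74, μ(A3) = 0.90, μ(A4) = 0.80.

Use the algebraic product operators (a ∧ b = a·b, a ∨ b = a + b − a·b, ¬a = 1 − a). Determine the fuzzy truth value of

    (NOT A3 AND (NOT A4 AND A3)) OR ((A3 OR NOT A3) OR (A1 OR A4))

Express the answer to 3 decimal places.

NOT A3 = 1 − 0.9000 = 0.1000
NOT A4 = 1 − 0.8000 = 0.2000
NOT A4 AND A3 = a·b on (0.2000, 0.9000) = 0.1800
NOT A3 AND (NOT A4 AND A3) = a·b on (0.1000, 0.1800) = 0.0180
NOT A3 = 1 − 0.9000 = 0.1000
A3 OR NOT A3 = a + b − a·b on (0.9000, 0.1000) = 0.9100
A1 OR A4 = a + b − a·b on (0.7400, 0.8000) = 0.9480
(A3 OR NOT A3) OR (A1 OR A4) = a + b − a·b on (0.9100, 0.9480) = 0.9953
(NOT A3 AND (NOT A4 AND A3)) OR ((A3 OR NOT A3) OR (A1 OR A4)) = a + b − a·b on (0.0180, 0.9953) = 0.9954

0.995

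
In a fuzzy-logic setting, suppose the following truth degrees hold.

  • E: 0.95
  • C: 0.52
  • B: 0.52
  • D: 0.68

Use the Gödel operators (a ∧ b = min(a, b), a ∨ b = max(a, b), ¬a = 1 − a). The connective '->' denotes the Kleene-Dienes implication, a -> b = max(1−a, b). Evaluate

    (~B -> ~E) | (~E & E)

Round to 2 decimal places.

~B = 1 − 0.52 = 0.48
~E = 1 − 0.95 = 0.05
~B -> ~E  [Kleene-Dienes: max(1−a, b)] with a=0.48, b=0.05 → 0.52
~E = 1 − 0.95 = 0.05
~E & E = min(a, b) on (0.05, 0.95) = 0.05
(~B -> ~E) | (~E & E) = max(a, b) on (0.52, 0.05) = 0.52

0.52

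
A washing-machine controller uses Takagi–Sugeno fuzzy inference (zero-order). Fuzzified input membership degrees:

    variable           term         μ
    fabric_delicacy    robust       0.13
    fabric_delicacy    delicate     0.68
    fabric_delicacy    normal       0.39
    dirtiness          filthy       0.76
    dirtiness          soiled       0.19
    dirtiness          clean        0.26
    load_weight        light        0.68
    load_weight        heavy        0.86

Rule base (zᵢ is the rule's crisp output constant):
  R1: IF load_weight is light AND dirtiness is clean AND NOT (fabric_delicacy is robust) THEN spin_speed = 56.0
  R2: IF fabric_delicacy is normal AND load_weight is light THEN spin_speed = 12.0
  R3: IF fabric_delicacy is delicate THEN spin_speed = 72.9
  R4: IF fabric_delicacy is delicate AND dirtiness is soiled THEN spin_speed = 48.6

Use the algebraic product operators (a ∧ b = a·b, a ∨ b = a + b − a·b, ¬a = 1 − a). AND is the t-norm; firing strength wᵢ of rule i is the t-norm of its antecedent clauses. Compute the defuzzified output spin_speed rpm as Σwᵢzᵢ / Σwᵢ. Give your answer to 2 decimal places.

55.08

R1 (z=56.0): light=0.68, clean=0.26, ¬robust=1−0.13=0.87; AND[a·b] → w = 0.1538
R2 (z=12.0): normal=0.39, light=0.68; AND[a·b] → w = 0.2652
R3 (z=72.9): delicate=0.68 → w = 0.6800
R4 (z=48.6): delicate=0.68, soiled=0.19; AND[a·b] → w = 0.1292
Weighted average = (0.1538·56.0 + 0.2652·12.0 + 0.6800·72.9 + 0.1292·48.6) / (0.1538 + 0.2652 + 0.6800 + 0.1292)
  = 67.6472 / 1.2282 = 55.08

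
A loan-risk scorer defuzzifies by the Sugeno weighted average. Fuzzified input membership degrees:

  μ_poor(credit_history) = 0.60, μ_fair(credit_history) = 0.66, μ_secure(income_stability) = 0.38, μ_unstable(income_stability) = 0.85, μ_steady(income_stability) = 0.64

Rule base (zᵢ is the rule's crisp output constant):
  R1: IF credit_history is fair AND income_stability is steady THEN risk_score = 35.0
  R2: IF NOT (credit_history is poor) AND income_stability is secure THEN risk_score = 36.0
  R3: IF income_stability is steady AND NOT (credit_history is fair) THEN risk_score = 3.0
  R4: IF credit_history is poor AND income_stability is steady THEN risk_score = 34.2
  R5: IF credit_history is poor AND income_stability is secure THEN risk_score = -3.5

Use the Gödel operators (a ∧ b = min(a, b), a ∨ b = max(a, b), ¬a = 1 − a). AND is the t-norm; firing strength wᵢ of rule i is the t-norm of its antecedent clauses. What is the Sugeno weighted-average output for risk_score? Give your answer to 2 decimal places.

R1 (z=35.0): fair=0.66, steady=0.64; AND[min(a, b)] → w = 0.64
R2 (z=36.0): ¬poor=1−0.60=0.40, secure=0.38; AND[min(a, b)] → w = 0.38
R3 (z=3.0): steady=0.64, ¬fair=1−0.66=0.34; AND[min(a, b)] → w = 0.34
R4 (z=34.2): poor=0.60, steady=0.64; AND[min(a, b)] → w = 0.60
R5 (z=-3.5): poor=0.60, secure=0.38; AND[min(a, b)] → w = 0.38
Weighted average = (0.64·35.0 + 0.38·36.0 + 0.34·3.0 + 0.60·34.2 + 0.38·-3.5) / (0.64 + 0.38 + 0.34 + 0.60 + 0.38)
  = 56.2900 / 2.3400 = 24.06

24.06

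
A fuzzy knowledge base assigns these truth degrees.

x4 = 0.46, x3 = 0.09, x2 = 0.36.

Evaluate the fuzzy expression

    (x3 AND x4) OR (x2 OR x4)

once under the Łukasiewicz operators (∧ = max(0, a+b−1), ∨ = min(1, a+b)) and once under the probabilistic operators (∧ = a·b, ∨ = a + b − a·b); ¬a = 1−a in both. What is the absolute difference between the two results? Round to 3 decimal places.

0.151

Under Łukasiewicz:
  x3 AND x4 = max(0, a+b−1) on (0.09, 0.46) = 0.00
  x2 OR x4 = min(1, a+b) on (0.36, 0.46) = 0.82
  (x3 AND x4) OR (x2 OR x4) = min(1, a+b) on (0.00, 0.82) = 0.82
  → value = 0.8200
Under probabilistic:
  x3 AND x4 = a·b on (0.0900, 0.4600) = 0.0414
  x2 OR x4 = a + b − a·b on (0.3600, 0.4600) = 0.6544
  (x3 AND x4) OR (x2 OR x4) = a + b − a·b on (0.0414, 0.6544) = 0.6687
  → value = 0.6687
|0.8200 − 0.6687| = 0.151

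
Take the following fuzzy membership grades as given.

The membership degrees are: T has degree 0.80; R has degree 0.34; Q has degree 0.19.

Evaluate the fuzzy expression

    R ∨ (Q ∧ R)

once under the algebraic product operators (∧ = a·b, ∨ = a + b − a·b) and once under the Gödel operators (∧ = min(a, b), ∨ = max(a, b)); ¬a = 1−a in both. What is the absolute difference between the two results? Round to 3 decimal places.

0.043

Under algebraic product:
  Q ∧ R = a·b on (0.1900, 0.3400) = 0.0646
  R ∨ (Q ∧ R) = a + b − a·b on (0.3400, 0.0646) = 0.3826
  → value = 0.3826
Under Gödel:
  Q ∧ R = min(a, b) on (0.19, 0.34) = 0.19
  R ∨ (Q ∧ R) = max(a, b) on (0.34, 0.19) = 0.34
  → value = 0.3400
|0.3826 − 0.3400| = 0.043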